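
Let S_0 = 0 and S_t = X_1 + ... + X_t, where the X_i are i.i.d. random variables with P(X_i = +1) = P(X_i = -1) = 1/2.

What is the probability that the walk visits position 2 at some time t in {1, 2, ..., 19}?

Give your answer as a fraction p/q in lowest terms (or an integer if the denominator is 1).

Answer: 84883/131072

Derivation:
Count via complement. Let g(t,s) = #length-t paths at position s with S_1..S_t all ≠ 2.
g(t,s) = g(t-1,s-1) + g(t-1,s+1) for s ≠ 2; g(t,2) = 0.
t=0: g(0,0)=1
t=1: g(1,-1)=1 g(1,1)=1
t=2: g(2,-2)=1 g(2,0)=2
t=3: g(3,-3)=1 g(3,-1)=3 g(3,1)=2
t=4: g(4,-4)=1 g(4,-2)=4 g(4,0)=5
t=5: g(5,-5)=1 g(5,-3)=5 g(5,-1)=9 g(5,1)=5
t=6: g(6,-6)=1 g(6,-4)=6 g(6,-2)=14 g(6,0)=14
t=7: g(7,-7)=1 g(7,-5)=7 g(7,-3)=20 g(7,-1)=28 g(7,1)=14
t=8: g(8,-8)=1 g(8,-6)=8 g(8,-4)=27 g(8,-2)=48 g(8,0)=42
t=9: g(9,-9)=1 g(9,-7)=9 g(9,-5)=35 g(9,-3)=75 g(9,-1)=90 g(9,1)=42
t=10: g(10,-10)=1 g(10,-8)=10 g(10,-6)=44 g(10,-4)=110 g(10,-2)=165 g(10,0)=132
t=11: g(11,-11)=1 g(11,-9)=11 g(11,-7)=54 g(11,-5)=154 g(11,-3)=275 g(11,-1)=297 g(11,1)=132
t=12: g(12,-12)=1 g(12,-10)=12 g(12,-8)=65 g(12,-6)=208 g(12,-4)=429 g(12,-2)=572 g(12,0)=429
t=13: g(13,-13)=1 g(13,-11)=13 g(13,-9)=77 g(13,-7)=273 g(13,-5)=637 g(13,-3)=1001 g(13,-1)=1001 g(13,1)=429
t=14: g(14,-14)=1 g(14,-12)=14 g(14,-10)=90 g(14,-8)=350 g(14,-6)=910 g(14,-4)=1638 g(14,-2)=2002 g(14,0)=1430
t=15: g(15,-15)=1 g(15,-13)=15 g(15,-11)=104 g(15,-9)=440 g(15,-7)=1260 g(15,-5)=2548 g(15,-3)=3640 g(15,-1)=3432 g(15,1)=1430
t=16: g(16,-16)=1 g(16,-14)=16 g(16,-12)=119 g(16,-10)=544 g(16,-8)=1700 g(16,-6)=3808 g(16,-4)=6188 g(16,-2)=7072 g(16,0)=4862
t=17: g(17,-17)=1 g(17,-15)=17 g(17,-13)=135 g(17,-11)=663 g(17,-9)=2244 g(17,-7)=5508 g(17,-5)=9996 g(17,-3)=13260 g(17,-1)=11934 g(17,1)=4862
t=18: g(18,-18)=1 g(18,-16)=18 g(18,-14)=152 g(18,-12)=798 g(18,-10)=2907 g(18,-8)=7752 g(18,-6)=15504 g(18,-4)=23256 g(18,-2)=25194 g(18,0)=16796
t=19: g(19,-19)=1 g(19,-17)=19 g(19,-15)=170 g(19,-13)=950 g(19,-11)=3705 g(19,-9)=10659 g(19,-7)=23256 g(19,-5)=38760 g(19,-3)=48450 g(19,-1)=41990 g(19,1)=16796
Paths never hitting 2: Σ_s g(19,s) = 184756
Paths hitting 2: 2^19 - 184756 = 339532
P = 339532/524288 = 84883/131072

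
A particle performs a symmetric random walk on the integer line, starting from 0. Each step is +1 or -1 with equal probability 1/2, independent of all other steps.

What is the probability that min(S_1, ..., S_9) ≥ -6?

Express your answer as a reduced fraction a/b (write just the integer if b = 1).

Answer: 501/512

Derivation:
Let f(t,s) = #length-t paths at position s with S_1..S_t all ≥ -6.
f(t,s) = f(t-1,s-1) + f(t-1,s+1) for s ≥ -6; f(t,s) = 0 for s < -6.
t=0: f(0,0)=1
t=1: f(1,-1)=1 f(1,1)=1
t=2: f(2,-2)=1 f(2,0)=2 f(2,2)=1
t=3: f(3,-3)=1 f(3,-1)=3 f(3,1)=3 f(3,3)=1
t=4: f(4,-4)=1 f(4,-2)=4 f(4,0)=6 f(4,2)=4 f(4,4)=1
t=5: f(5,-5)=1 f(5,-3)=5 f(5,-1)=10 f(5,1)=10 f(5,3)=5 f(5,5)=1
t=6: f(6,-6)=1 f(6,-4)=6 f(6,-2)=15 f(6,0)=20 f(6,2)=15 f(6,4)=6 f(6,6)=1
t=7: f(7,-5)=7 f(7,-3)=21 f(7,-1)=35 f(7,1)=35 f(7,3)=21 f(7,5)=7 f(7,7)=1
t=8: f(8,-6)=7 f(8,-4)=28 f(8,-2)=56 f(8,0)=70 f(8,2)=56 f(8,4)=28 f(8,6)=8 f(8,8)=1
t=9: f(9,-5)=35 f(9,-3)=84 f(9,-1)=126 f(9,1)=126 f(9,3)=84 f(9,5)=36 f(9,7)=9 f(9,9)=1
Σ_s f(9,s) = 501
P = 501/512 = 501/512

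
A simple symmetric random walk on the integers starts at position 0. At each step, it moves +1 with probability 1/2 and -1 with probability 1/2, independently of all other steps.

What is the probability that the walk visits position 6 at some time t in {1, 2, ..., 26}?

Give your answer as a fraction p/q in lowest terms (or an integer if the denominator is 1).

Answer: 16628809/67108864

Derivation:
Count via complement. Let g(t,s) = #length-t paths at position s with S_1..S_t all ≠ 6.
g(t,s) = g(t-1,s-1) + g(t-1,s+1) for s ≠ 6; g(t,6) = 0.
t=0: g(0,0)=1
t=1: g(1,-1)=1 g(1,1)=1
t=2: g(2,-2)=1 g(2,0)=2 g(2,2)=1
t=3: g(3,-3)=1 g(3,-1)=3 g(3,1)=3 g(3,3)=1
t=4: g(4,-4)=1 g(4,-2)=4 g(4,0)=6 g(4,2)=4 g(4,4)=1
t=5: g(5,-5)=1 g(5,-3)=5 g(5,-1)=10 g(5,1)=10 g(5,3)=5 g(5,5)=1
t=6: g(6,-6)=1 g(6,-4)=6 g(6,-2)=15 g(6,0)=20 g(6,2)=15 g(6,4)=6
t=7: g(7,-7)=1 g(7,-5)=7 g(7,-3)=21 g(7,-1)=35 g(7,1)=35 g(7,3)=21 g(7,5)=6
t=8: g(8,-8)=1 g(8,-6)=8 g(8,-4)=28 g(8,-2)=56 g(8,0)=70 g(8,2)=56 g(8,4)=27
t=9: g(9,-9)=1 g(9,-7)=9 g(9,-5)=36 g(9,-3)=84 g(9,-1)=126 g(9,1)=126 g(9,3)=83 g(9,5)=27
t=10: g(10,-10)=1 g(10,-8)=10 g(10,-6)=45 g(10,-4)=120 g(10,-2)=210 g(10,0)=252 g(10,2)=209 g(10,4)=110
t=11: g(11,-11)=1 g(11,-9)=11 g(11,-7)=55 g(11,-5)=165 g(11,-3)=330 g(11,-1)=462 g(11,1)=461 g(11,3)=319 g(11,5)=110
t=12: g(12,-12)=1 g(12,-10)=12 g(12,-8)=66 g(12,-6)=220 g(12,-4)=495 g(12,-2)=792 g(12,0)=923 g(12,2)=780 g(12,4)=429
t=13: g(13,-13)=1 g(13,-11)=13 g(13,-9)=78 g(13,-7)=286 g(13,-5)=715 g(13,-3)=1287 g(13,-1)=1715 g(13,1)=1703 g(13,3)=1209 g(13,5)=429
t=14: g(14,-14)=1 g(14,-12)=14 g(14,-10)=91 g(14,-8)=364 g(14,-6)=1001 g(14,-4)=2002 g(14,-2)=3002 g(14,0)=3418 g(14,2)=2912 g(14,4)=1638
t=15: g(15,-15)=1 g(15,-13)=15 g(15,-11)=105 g(15,-9)=455 g(15,-7)=1365 g(15,-5)=3003 g(15,-3)=5004 g(15,-1)=6420 g(15,1)=6330 g(15,3)=4550 g(15,5)=1638
t=16: g(16,-16)=1 g(16,-14)=16 g(16,-12)=120 g(16,-10)=560 g(16,-8)=1820 g(16,-6)=4368 g(16,-4)=8007 g(16,-2)=11424 g(16,0)=12750 g(16,2)=10880 g(16,4)=6188
t=17: g(17,-17)=1 g(17,-15)=17 g(17,-13)=136 g(17,-11)=680 g(17,-9)=2380 g(17,-7)=6188 g(17,-5)=12375 g(17,-3)=19431 g(17,-1)=24174 g(17,1)=23630 g(17,3)=17068 g(17,5)=6188
t=18: g(18,-18)=1 g(18,-16)=18 g(18,-14)=153 g(18,-12)=816 g(18,-10)=3060 g(18,-8)=8568 g(18,-6)=18563 g(18,-4)=31806 g(18,-2)=43605 g(18,0)=47804 g(18,2)=40698 g(18,4)=23256
t=19: g(19,-19)=1 g(19,-17)=19 g(19,-15)=171 g(19,-13)=969 g(19,-11)=3876 g(19,-9)=11628 g(19,-7)=27131 g(19,-5)=50369 g(19,-3)=75411 g(19,-1)=91409 g(19,1)=88502 g(19,3)=63954 g(19,5)=23256
t=20: g(20,-20)=1 g(20,-18)=20 g(20,-16)=190 g(20,-14)=1140 g(20,-12)=4845 g(20,-10)=15504 g(20,-8)=38759 g(20,-6)=77500 g(20,-4)=125780 g(20,-2)=166820 g(20,0)=179911 g(20,2)=152456 g(20,4)=87210
t=21: g(21,-21)=1 g(21,-19)=21 g(21,-17)=210 g(21,-15)=1330 g(21,-13)=5985 g(21,-11)=20349 g(21,-9)=54263 g(21,-7)=116259 g(21,-5)=203280 g(21,-3)=292600 g(21,-1)=346731 g(21,1)=332367 g(21,3)=239666 g(21,5)=87210
t=22: g(22,-22)=1 g(22,-20)=22 g(22,-18)=231 g(22,-16)=1540 g(22,-14)=7315 g(22,-12)=26334 g(22,-10)=74612 g(22,-8)=170522 g(22,-6)=319539 g(22,-4)=495880 g(22,-2)=639331 g(22,0)=679098 g(22,2)=572033 g(22,4)=326876
t=23: g(23,-23)=1 g(23,-21)=23 g(23,-19)=253 g(23,-17)=1771 g(23,-15)=8855 g(23,-13)=33649 g(23,-11)=100946 g(23,-9)=245134 g(23,-7)=490061 g(23,-5)=815419 g(23,-3)=1135211 g(23,-1)=1318429 g(23,1)=1251131 g(23,3)=898909 g(23,5)=326876
t=24: g(24,-24)=1 g(24,-22)=24 g(24,-20)=276 g(24,-18)=2024 g(24,-16)=10626 g(24,-14)=42504 g(24,-12)=134595 g(24,-10)=346080 g(24,-8)=735195 g(24,-6)=1305480 g(24,-4)=1950630 g(24,-2)=2453640 g(24,0)=2569560 g(24,2)=2150040 g(24,4)=1225785
t=25: g(25,-25)=1 g(25,-23)=25 g(25,-21)=300 g(25,-19)=2300 g(25,-17)=12650 g(25,-15)=53130 g(25,-13)=177099 g(25,-11)=480675 g(25,-9)=1081275 g(25,-7)=2040675 g(25,-5)=3256110 g(25,-3)=4404270 g(25,-1)=5023200 g(25,1)=4719600 g(25,3)=3375825 g(25,5)=1225785
t=26: g(26,-26)=1 g(26,-24)=26 g(26,-22)=325 g(26,-20)=2600 g(26,-18)=14950 g(26,-16)=65780 g(26,-14)=230229 g(26,-12)=657774 g(26,-10)=1561950 g(26,-8)=3121950 g(26,-6)=5296785 g(26,-4)=7660380 g(26,-2)=9427470 g(26,0)=9742800 g(26,2)=8095425 g(26,4)=4601610
Paths never hitting 6: Σ_s g(26,s) = 50480055
Paths hitting 6: 2^26 - 50480055 = 16628809
P = 16628809/67108864 = 16628809/67108864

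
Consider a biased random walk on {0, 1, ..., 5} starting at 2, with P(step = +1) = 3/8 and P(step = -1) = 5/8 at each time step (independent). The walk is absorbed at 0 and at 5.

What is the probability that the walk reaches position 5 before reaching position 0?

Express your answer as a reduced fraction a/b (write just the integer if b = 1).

Biased walk: p = 3/8, q = 5/8, r = q/p = 5/3
Gambler's ruin: P(hit 5 before 0 | start at 2) = (1 - r^a)/(1 - r^N)
r^2 = 25/9; r^5 = 3125/243
P = (1 - 25/9) / (1 - 3125/243) = -16/9 / -2882/243 = 216/1441

Answer: 216/1441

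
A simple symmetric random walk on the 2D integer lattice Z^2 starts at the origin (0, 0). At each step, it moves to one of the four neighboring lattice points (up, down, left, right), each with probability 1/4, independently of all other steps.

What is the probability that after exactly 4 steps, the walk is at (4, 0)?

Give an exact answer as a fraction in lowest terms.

Let h be the number of horizontal steps (so 4-h are vertical). To end at (4,0) need (h+4)/2 right-steps and ((4-h)+0)/2 up-steps.
Sum over h with 4 ≤ h ≤ 4, h ≡ 0 (mod 2), 4-h ≡ 0 (mod 2):
h=4: C(4,4)·C(4,4)·C(0,0) = 1·1·1 = 1
Total favorable: 1
Total paths: 4^4 = 256
P = 1/256 = 1/256

Answer: 1/256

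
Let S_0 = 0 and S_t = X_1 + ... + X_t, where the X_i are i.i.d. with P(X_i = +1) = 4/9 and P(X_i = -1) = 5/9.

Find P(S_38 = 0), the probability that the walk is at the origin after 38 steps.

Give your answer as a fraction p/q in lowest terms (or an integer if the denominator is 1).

To be at 0 after 38 steps: need exactly 19 steps of +1 and 19 of -1.
Number of such sequences: C(38,19) = 35345263800
Each has probability (4/9)^19 · (5/9)^19 = 5242880000000000000000000/1824800363140073127359051977856583921
P = 35345263800 · 5242880000000000000000000/1824800363140073127359051977856583921 = 61770325557248000000000000000000000/608266787713357709119683992618861307

Answer: 61770325557248000000000000000000000/608266787713357709119683992618861307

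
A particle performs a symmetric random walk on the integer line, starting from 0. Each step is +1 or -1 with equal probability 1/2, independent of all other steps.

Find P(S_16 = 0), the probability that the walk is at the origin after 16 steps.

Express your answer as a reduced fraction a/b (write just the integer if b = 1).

Answer: 6435/32768

Derivation:
To return to 0 after 16 steps: need exactly 8 steps of +1 and 8 of -1.
Favorable paths: C(16,8) = 12870
Total paths: 2^16 = 65536
P = 12870/65536 = 6435/32768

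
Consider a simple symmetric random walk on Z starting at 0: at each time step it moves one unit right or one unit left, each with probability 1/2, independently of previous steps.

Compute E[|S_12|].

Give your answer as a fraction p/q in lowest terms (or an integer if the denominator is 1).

Answer: 693/256

Derivation:
S_12 takes values m ≡ 0 (mod 2) with |m| ≤ 12; P(S_12=m) = C(12,(12+m)/2)/2^12.
Total paths: 2^12 = 4096
Distribution: P(S=-12)=1/4096, P(S=-10)=12/4096, P(S=-8)=66/4096, P(S=-6)=220/4096, P(S=-4)=495/4096, P(S=-2)=792/4096, P(S=0)=924/4096, P(S=2)=792/4096, P(S=4)=495/4096, P(S=6)=220/4096, P(S=8)=66/4096, P(S=10)=12/4096, P(S=12)=1/4096
E[|S_12|] = Σ_m |m|·P(S_12=m) = 11088/4096 = 693/256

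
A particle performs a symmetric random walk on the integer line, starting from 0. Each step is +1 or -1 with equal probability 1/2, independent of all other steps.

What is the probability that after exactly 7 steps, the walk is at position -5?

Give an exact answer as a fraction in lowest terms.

Answer: 7/128

Derivation:
To reach position -5 after 7 steps: need 1 step of +1 and 6 of -1.
Favorable paths: C(7,1) = 7
Total paths: 2^7 = 128
P = 7/128 = 7/128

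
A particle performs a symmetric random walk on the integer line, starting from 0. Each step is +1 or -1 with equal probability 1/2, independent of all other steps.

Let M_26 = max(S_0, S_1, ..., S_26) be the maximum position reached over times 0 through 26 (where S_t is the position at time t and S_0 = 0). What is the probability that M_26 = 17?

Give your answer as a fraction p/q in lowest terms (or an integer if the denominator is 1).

Let M_26 = max(S_0,...,S_26). Use the reflection principle: for j ≥ 1, #{paths with M_26 ≥ j} = #{S_26 ≥ j} + #{S_26 ≥ j+1}.
By reflection, #{M_26 ≥ 17} = #{S_26 ≥ 17} + #{S_26 ≥ 18} = 17902 + 17902 = 35804.
#{M_26 ≥ 18} = #{S_26 ≥ 18} + #{S_26 ≥ 19} = 17902 + 2952 = 20854.
#{M_26 = 17} = 35804 - 20854 = 14950.
P(M_26 = 17) = 14950/67108864 = 7475/33554432

Answer: 7475/33554432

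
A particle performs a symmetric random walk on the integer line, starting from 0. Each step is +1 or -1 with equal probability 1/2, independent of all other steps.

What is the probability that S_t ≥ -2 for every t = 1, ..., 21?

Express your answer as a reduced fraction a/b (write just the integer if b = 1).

Let f(t,s) = #length-t paths at position s with S_1..S_t all ≥ -2.
f(t,s) = f(t-1,s-1) + f(t-1,s+1) for s ≥ -2; f(t,s) = 0 for s < -2.
t=0: f(0,0)=1
t=1: f(1,-1)=1 f(1,1)=1
t=2: f(2,-2)=1 f(2,0)=2 f(2,2)=1
t=3: f(3,-1)=3 f(3,1)=3 f(3,3)=1
t=4: f(4,-2)=3 f(4,0)=6 f(4,2)=4 f(4,4)=1
t=5: f(5,-1)=9 f(5,1)=10 f(5,3)=5 f(5,5)=1
t=6: f(6,-2)=9 f(6,0)=19 f(6,2)=15 f(6,4)=6 f(6,6)=1
t=7: f(7,-1)=28 f(7,1)=34 f(7,3)=21 f(7,5)=7 f(7,7)=1
t=8: f(8,-2)=28 f(8,0)=62 f(8,2)=55 f(8,4)=28 f(8,6)=8 f(8,8)=1
t=9: f(9,-1)=90 f(9,1)=117 f(9,3)=83 f(9,5)=36 f(9,7)=9 f(9,9)=1
t=10: f(10,-2)=90 f(10,0)=207 f(10,2)=200 f(10,4)=119 f(10,6)=45 f(10,8)=10 f(10,10)=1
t=11: f(11,-1)=297 f(11,1)=407 f(11,3)=319 f(11,5)=164 f(11,7)=55 f(11,9)=11 f(11,11)=1
t=12: f(12,-2)=297 f(12,0)=704 f(12,2)=726 f(12,4)=483 f(12,6)=219 f(12,8)=66 f(12,10)=12 f(12,12)=1
t=13: f(13,-1)=1001 f(13,1)=1430 f(13,3)=1209 f(13,5)=702 f(13,7)=285 f(13,9)=78 f(13,11)=13 f(13,13)=1
t=14: f(14,-2)=1001 f(14,0)=2431 f(14,2)=2639 f(14,4)=1911 f(14,6)=987 f(14,8)=363 f(14,10)=91 f(14,12)=14 f(14,14)=1
t=15: f(15,-1)=3432 f(15,1)=5070 f(15,3)=4550 f(15,5)=2898 f(15,7)=1350 f(15,9)=454 f(15,11)=105 f(15,13)=15 f(15,15)=1
t=16: f(16,-2)=3432 f(16,0)=8502 f(16,2)=9620 f(16,4)=7448 f(16,6)=4248 f(16,8)=1804 f(16,10)=559 f(16,12)=120 f(16,14)=16 f(16,16)=1
t=17: f(17,-1)=11934 f(17,1)=18122 f(17,3)=17068 f(17,5)=11696 f(17,7)=6052 f(17,9)=2363 f(17,11)=679 f(17,13)=136 f(17,15)=17 f(17,17)=1
t=18: f(18,-2)=11934 f(18,0)=30056 f(18,2)=35190 f(18,4)=28764 f(18,6)=17748 f(18,8)=8415 f(18,10)=3042 f(18,12)=815 f(18,14)=153 f(18,16)=18 f(18,18)=1
t=19: f(19,-1)=41990 f(19,1)=65246 f(19,3)=63954 f(19,5)=46512 f(19,7)=26163 f(19,9)=11457 f(19,11)=3857 f(19,13)=968 f(19,15)=171 f(19,17)=19 f(19,19)=1
t=20: f(20,-2)=41990 f(20,0)=107236 f(20,2)=129200 f(20,4)=110466 f(20,6)=72675 f(20,8)=37620 f(20,10)=15314 f(20,12)=4825 f(20,14)=1139 f(20,16)=190 f(20,18)=20 f(20,20)=1
t=21: f(21,-1)=149226 f(21,1)=236436 f(21,3)=239666 f(21,5)=183141 f(21,7)=110295 f(21,9)=52934 f(21,11)=20139 f(21,13)=5964 f(21,15)=1329 f(21,17)=210 f(21,19)=21 f(21,21)=1
Σ_s f(21,s) = 999362
P = 999362/2097152 = 499681/1048576

Answer: 499681/1048576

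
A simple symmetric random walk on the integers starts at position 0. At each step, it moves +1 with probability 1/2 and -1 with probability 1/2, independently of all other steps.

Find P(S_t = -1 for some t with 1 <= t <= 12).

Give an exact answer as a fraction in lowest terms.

Answer: 793/1024

Derivation:
Count via complement. Let g(t,s) = #length-t paths at position s with S_1..S_t all ≠ -1.
g(t,s) = g(t-1,s-1) + g(t-1,s+1) for s ≠ -1; g(t,-1) = 0.
t=0: g(0,0)=1
t=1: g(1,1)=1
t=2: g(2,0)=1 g(2,2)=1
t=3: g(3,1)=2 g(3,3)=1
t=4: g(4,0)=2 g(4,2)=3 g(4,4)=1
t=5: g(5,1)=5 g(5,3)=4 g(5,5)=1
t=6: g(6,0)=5 g(6,2)=9 g(6,4)=5 g(6,6)=1
t=7: g(7,1)=14 g(7,3)=14 g(7,5)=6 g(7,7)=1
t=8: g(8,0)=14 g(8,2)=28 g(8,4)=20 g(8,6)=7 g(8,8)=1
t=9: g(9,1)=42 g(9,3)=48 g(9,5)=27 g(9,7)=8 g(9,9)=1
t=10: g(10,0)=42 g(10,2)=90 g(10,4)=75 g(10,6)=35 g(10,8)=9 g(10,10)=1
t=11: g(11,1)=132 g(11,3)=165 g(11,5)=110 g(11,7)=44 g(11,9)=10 g(11,11)=1
t=12: g(12,0)=132 g(12,2)=297 g(12,4)=275 g(12,6)=154 g(12,8)=54 g(12,10)=11 g(12,12)=1
Paths never hitting -1: Σ_s g(12,s) = 924
Paths hitting -1: 2^12 - 924 = 3172
P = 3172/4096 = 793/1024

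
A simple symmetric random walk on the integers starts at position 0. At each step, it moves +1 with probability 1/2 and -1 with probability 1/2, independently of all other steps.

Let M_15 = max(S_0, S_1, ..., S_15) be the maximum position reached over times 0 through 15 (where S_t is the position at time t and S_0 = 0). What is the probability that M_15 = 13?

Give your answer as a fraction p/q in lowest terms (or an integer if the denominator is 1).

Answer: 15/32768

Derivation:
Let M_15 = max(S_0,...,S_15). Use the reflection principle: for j ≥ 1, #{paths with M_15 ≥ j} = #{S_15 ≥ j} + #{S_15 ≥ j+1}.
By reflection, #{M_15 ≥ 13} = #{S_15 ≥ 13} + #{S_15 ≥ 14} = 16 + 1 = 17.
#{M_15 ≥ 14} = #{S_15 ≥ 14} + #{S_15 ≥ 15} = 1 + 1 = 2.
#{M_15 = 13} = 17 - 2 = 15.
P(M_15 = 13) = 15/32768 = 15/32768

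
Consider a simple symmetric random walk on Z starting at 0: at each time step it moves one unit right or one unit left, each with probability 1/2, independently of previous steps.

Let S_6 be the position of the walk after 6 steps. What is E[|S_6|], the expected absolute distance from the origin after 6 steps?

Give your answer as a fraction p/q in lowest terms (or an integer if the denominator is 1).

Answer: 15/8

Derivation:
S_6 takes values m ≡ 0 (mod 2) with |m| ≤ 6; P(S_6=m) = C(6,(6+m)/2)/2^6.
Total paths: 2^6 = 64
Distribution: P(S=-6)=1/64, P(S=-4)=6/64, P(S=-2)=15/64, P(S=0)=20/64, P(S=2)=15/64, P(S=4)=6/64, P(S=6)=1/64
E[|S_6|] = Σ_m |m|·P(S_6=m) = 120/64 = 15/8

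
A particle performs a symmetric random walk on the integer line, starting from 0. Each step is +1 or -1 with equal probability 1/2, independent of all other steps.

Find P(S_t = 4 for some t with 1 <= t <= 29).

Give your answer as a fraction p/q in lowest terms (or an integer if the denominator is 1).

Answer: 123012781/268435456

Derivation:
Count via complement. Let g(t,s) = #length-t paths at position s with S_1..S_t all ≠ 4.
g(t,s) = g(t-1,s-1) + g(t-1,s+1) for s ≠ 4; g(t,4) = 0.
t=0: g(0,0)=1
t=1: g(1,-1)=1 g(1,1)=1
t=2: g(2,-2)=1 g(2,0)=2 g(2,2)=1
t=3: g(3,-3)=1 g(3,-1)=3 g(3,1)=3 g(3,3)=1
t=4: g(4,-4)=1 g(4,-2)=4 g(4,0)=6 g(4,2)=4
t=5: g(5,-5)=1 g(5,-3)=5 g(5,-1)=10 g(5,1)=10 g(5,3)=4
t=6: g(6,-6)=1 g(6,-4)=6 g(6,-2)=15 g(6,0)=20 g(6,2)=14
t=7: g(7,-7)=1 g(7,-5)=7 g(7,-3)=21 g(7,-1)=35 g(7,1)=34 g(7,3)=14
t=8: g(8,-8)=1 g(8,-6)=8 g(8,-4)=28 g(8,-2)=56 g(8,0)=69 g(8,2)=48
t=9: g(9,-9)=1 g(9,-7)=9 g(9,-5)=36 g(9,-3)=84 g(9,-1)=125 g(9,1)=117 g(9,3)=48
t=10: g(10,-10)=1 g(10,-8)=10 g(10,-6)=45 g(10,-4)=120 g(10,-2)=209 g(10,0)=242 g(10,2)=165
t=11: g(11,-11)=1 g(11,-9)=11 g(11,-7)=55 g(11,-5)=165 g(11,-3)=329 g(11,-1)=451 g(11,1)=407 g(11,3)=165
t=12: g(12,-12)=1 g(12,-10)=12 g(12,-8)=66 g(12,-6)=220 g(12,-4)=494 g(12,-2)=780 g(12,0)=858 g(12,2)=572
t=13: g(13,-13)=1 g(13,-11)=13 g(13,-9)=78 g(13,-7)=286 g(13,-5)=714 g(13,-3)=1274 g(13,-1)=1638 g(13,1)=1430 g(13,3)=572
t=14: g(14,-14)=1 g(14,-12)=14 g(14,-10)=91 g(14,-8)=364 g(14,-6)=1000 g(14,-4)=1988 g(14,-2)=2912 g(14,0)=3068 g(14,2)=2002
t=15: g(15,-15)=1 g(15,-13)=15 g(15,-11)=105 g(15,-9)=455 g(15,-7)=1364 g(15,-5)=2988 g(15,-3)=4900 g(15,-1)=5980 g(15,1)=5070 g(15,3)=2002
t=16: g(16,-16)=1 g(16,-14)=16 g(16,-12)=120 g(16,-10)=560 g(16,-8)=1819 g(16,-6)=4352 g(16,-4)=7888 g(16,-2)=10880 g(16,0)=11050 g(16,2)=7072
t=17: g(17,-17)=1 g(17,-15)=17 g(17,-13)=136 g(17,-11)=680 g(17,-9)=2379 g(17,-7)=6171 g(17,-5)=12240 g(17,-3)=18768 g(17,-1)=21930 g(17,1)=18122 g(17,3)=7072
t=18: g(18,-18)=1 g(18,-16)=18 g(18,-14)=153 g(18,-12)=816 g(18,-10)=3059 g(18,-8)=8550 g(18,-6)=18411 g(18,-4)=31008 g(18,-2)=40698 g(18,0)=40052 g(18,2)=25194
t=19: g(19,-19)=1 g(19,-17)=19 g(19,-15)=171 g(19,-13)=969 g(19,-11)=3875 g(19,-9)=11609 g(19,-7)=26961 g(19,-5)=49419 g(19,-3)=71706 g(19,-1)=80750 g(19,1)=65246 g(19,3)=25194
t=20: g(20,-20)=1 g(20,-18)=20 g(20,-16)=190 g(20,-14)=1140 g(20,-12)=4844 g(20,-10)=15484 g(20,-8)=38570 g(20,-6)=76380 g(20,-4)=121125 g(20,-2)=152456 g(20,0)=145996 g(20,2)=90440
t=21: g(21,-21)=1 g(21,-19)=21 g(21,-17)=210 g(21,-15)=1330 g(21,-13)=5984 g(21,-11)=20328 g(21,-9)=54054 g(21,-7)=114950 g(21,-5)=197505 g(21,-3)=273581 g(21,-1)=298452 g(21,1)=236436 g(21,3)=90440
t=22: g(22,-22)=1 g(22,-20)=22 g(22,-18)=231 g(22,-16)=1540 g(22,-14)=7314 g(22,-12)=26312 g(22,-10)=74382 g(22,-8)=169004 g(22,-6)=312455 g(22,-4)=471086 g(22,-2)=572033 g(22,0)=534888 g(22,2)=326876
t=23: g(23,-23)=1 g(23,-21)=23 g(23,-19)=253 g(23,-17)=1771 g(23,-15)=8854 g(23,-13)=33626 g(23,-11)=100694 g(23,-9)=243386 g(23,-7)=481459 g(23,-5)=783541 g(23,-3)=1043119 g(23,-1)=1106921 g(23,1)=861764 g(23,3)=326876
t=24: g(24,-24)=1 g(24,-22)=24 g(24,-20)=276 g(24,-18)=2024 g(24,-16)=10625 g(24,-14)=42480 g(24,-12)=134320 g(24,-10)=344080 g(24,-8)=724845 g(24,-6)=1265000 g(24,-4)=1826660 g(24,-2)=2150040 g(24,0)=1968685 g(24,2)=1188640
t=25: g(25,-25)=1 g(25,-23)=25 g(25,-21)=300 g(25,-19)=2300 g(25,-17)=12649 g(25,-15)=53105 g(25,-13)=176800 g(25,-11)=478400 g(25,-9)=1068925 g(25,-7)=1989845 g(25,-5)=3091660 g(25,-3)=3976700 g(25,-1)=4118725 g(25,1)=3157325 g(25,3)=1188640
t=26: g(26,-26)=1 g(26,-24)=26 g(26,-22)=325 g(26,-20)=2600 g(26,-18)=14949 g(26,-16)=65754 g(26,-14)=229905 g(26,-12)=655200 g(26,-10)=1547325 g(26,-8)=3058770 g(26,-6)=5081505 g(26,-4)=7068360 g(26,-2)=8095425 g(26,0)=7276050 g(26,2)=4345965
t=27: g(27,-27)=1 g(27,-25)=27 g(27,-23)=351 g(27,-21)=2925 g(27,-19)=17549 g(27,-17)=80703 g(27,-15)=295659 g(27,-13)=885105 g(27,-11)=2202525 g(27,-9)=4606095 g(27,-7)=8140275 g(27,-5)=12149865 g(27,-3)=15163785 g(27,-1)=15371475 g(27,1)=11622015 g(27,3)=4345965
t=28: g(28,-28)=1 g(28,-26)=28 g(28,-24)=378 g(28,-22)=3276 g(28,-20)=20474 g(28,-18)=98252 g(28,-16)=376362 g(28,-14)=1180764 g(28,-12)=3087630 g(28,-10)=6808620 g(28,-8)=12746370 g(28,-6)=20290140 g(28,-4)=27313650 g(28,-2)=30535260 g(28,0)=26993490 g(28,2)=15967980
t=29: g(29,-29)=1 g(29,-27)=29 g(29,-25)=406 g(29,-23)=3654 g(29,-21)=23750 g(29,-19)=118726 g(29,-17)=474614 g(29,-15)=1557126 g(29,-13)=4268394 g(29,-11)=9896250 g(29,-9)=19554990 g(29,-7)=33036510 g(29,-5)=47603790 g(29,-3)=57848910 g(29,-1)=57528750 g(29,1)=42961470 g(29,3)=15967980
Paths never hitting 4: Σ_s g(29,s) = 290845350
Paths hitting 4: 2^29 - 290845350 = 246025562
P = 246025562/536870912 = 123012781/268435456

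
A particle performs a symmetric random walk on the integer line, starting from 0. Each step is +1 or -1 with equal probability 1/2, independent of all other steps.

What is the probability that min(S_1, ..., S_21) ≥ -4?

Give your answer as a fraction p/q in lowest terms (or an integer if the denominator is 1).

Answer: 748391/1048576

Derivation:
Let f(t,s) = #length-t paths at position s with S_1..S_t all ≥ -4.
f(t,s) = f(t-1,s-1) + f(t-1,s+1) for s ≥ -4; f(t,s) = 0 for s < -4.
t=0: f(0,0)=1
t=1: f(1,-1)=1 f(1,1)=1
t=2: f(2,-2)=1 f(2,0)=2 f(2,2)=1
t=3: f(3,-3)=1 f(3,-1)=3 f(3,1)=3 f(3,3)=1
t=4: f(4,-4)=1 f(4,-2)=4 f(4,0)=6 f(4,2)=4 f(4,4)=1
t=5: f(5,-3)=5 f(5,-1)=10 f(5,1)=10 f(5,3)=5 f(5,5)=1
t=6: f(6,-4)=5 f(6,-2)=15 f(6,0)=20 f(6,2)=15 f(6,4)=6 f(6,6)=1
t=7: f(7,-3)=20 f(7,-1)=35 f(7,1)=35 f(7,3)=21 f(7,5)=7 f(7,7)=1
t=8: f(8,-4)=20 f(8,-2)=55 f(8,0)=70 f(8,2)=56 f(8,4)=28 f(8,6)=8 f(8,8)=1
t=9: f(9,-3)=75 f(9,-1)=125 f(9,1)=126 f(9,3)=84 f(9,5)=36 f(9,7)=9 f(9,9)=1
t=10: f(10,-4)=75 f(10,-2)=200 f(10,0)=251 f(10,2)=210 f(10,4)=120 f(10,6)=45 f(10,8)=10 f(10,10)=1
t=11: f(11,-3)=275 f(11,-1)=451 f(11,1)=461 f(11,3)=330 f(11,5)=165 f(11,7)=55 f(11,9)=11 f(11,11)=1
t=12: f(12,-4)=275 f(12,-2)=726 f(12,0)=912 f(12,2)=791 f(12,4)=495 f(12,6)=220 f(12,8)=66 f(12,10)=12 f(12,12)=1
t=13: f(13,-3)=1001 f(13,-1)=1638 f(13,1)=1703 f(13,3)=1286 f(13,5)=715 f(13,7)=286 f(13,9)=78 f(13,11)=13 f(13,13)=1
t=14: f(14,-4)=1001 f(14,-2)=2639 f(14,0)=3341 f(14,2)=2989 f(14,4)=2001 f(14,6)=1001 f(14,8)=364 f(14,10)=91 f(14,12)=14 f(14,14)=1
t=15: f(15,-3)=3640 f(15,-1)=5980 f(15,1)=6330 f(15,3)=4990 f(15,5)=3002 f(15,7)=1365 f(15,9)=455 f(15,11)=105 f(15,13)=15 f(15,15)=1
t=16: f(16,-4)=3640 f(16,-2)=9620 f(16,0)=12310 f(16,2)=11320 f(16,4)=7992 f(16,6)=4367 f(16,8)=1820 f(16,10)=560 f(16,12)=120 f(16,14)=16 f(16,16)=1
t=17: f(17,-3)=13260 f(17,-1)=21930 f(17,1)=23630 f(17,3)=19312 f(17,5)=12359 f(17,7)=6187 f(17,9)=2380 f(17,11)=680 f(17,13)=136 f(17,15)=17 f(17,17)=1
t=18: f(18,-4)=13260 f(18,-2)=35190 f(18,0)=45560 f(18,2)=42942 f(18,4)=31671 f(18,6)=18546 f(18,8)=8567 f(18,10)=3060 f(18,12)=816 f(18,14)=153 f(18,16)=18 f(18,18)=1
t=19: f(19,-3)=48450 f(19,-1)=80750 f(19,1)=88502 f(19,3)=74613 f(19,5)=50217 f(19,7)=27113 f(19,9)=11627 f(19,11)=3876 f(19,13)=969 f(19,15)=171 f(19,17)=19 f(19,19)=1
t=20: f(20,-4)=48450 f(20,-2)=129200 f(20,0)=169252 f(20,2)=163115 f(20,4)=124830 f(20,6)=77330 f(20,8)=38740 f(20,10)=15503 f(20,12)=4845 f(20,14)=1140 f(20,16)=190 f(20,18)=20 f(20,20)=1
t=21: f(21,-3)=177650 f(21,-1)=298452 f(21,1)=332367 f(21,3)=287945 f(21,5)=202160 f(21,7)=116070 f(21,9)=54243 f(21,11)=20348 f(21,13)=5985 f(21,15)=1330 f(21,17)=210 f(21,19)=21 f(21,21)=1
Σ_s f(21,s) = 1496782
P = 1496782/2097152 = 748391/1048576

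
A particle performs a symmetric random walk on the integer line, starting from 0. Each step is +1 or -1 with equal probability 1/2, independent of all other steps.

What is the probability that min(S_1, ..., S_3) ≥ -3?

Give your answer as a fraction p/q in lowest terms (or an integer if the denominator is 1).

Answer: 1

Derivation:
Let f(t,s) = #length-t paths at position s with S_1..S_t all ≥ -3.
f(t,s) = f(t-1,s-1) + f(t-1,s+1) for s ≥ -3; f(t,s) = 0 for s < -3.
t=0: f(0,0)=1
t=1: f(1,-1)=1 f(1,1)=1
t=2: f(2,-2)=1 f(2,0)=2 f(2,2)=1
t=3: f(3,-3)=1 f(3,-1)=3 f(3,1)=3 f(3,3)=1
Σ_s f(3,s) = 8
P = 8/8 = 1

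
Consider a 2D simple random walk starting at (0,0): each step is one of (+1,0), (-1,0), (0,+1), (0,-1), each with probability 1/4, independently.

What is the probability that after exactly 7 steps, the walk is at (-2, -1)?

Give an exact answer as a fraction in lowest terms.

Answer: 735/16384

Derivation:
Let h be the number of horizontal steps (so 7-h are vertical). To end at (-2,-1) need (h-2)/2 right-steps and ((7-h)-1)/2 up-steps.
Sum over h with 2 ≤ h ≤ 6, h ≡ 0 (mod 2), 7-h ≡ 1 (mod 2):
h=2: C(7,2)·C(2,0)·C(5,2) = 21·1·10 = 210
h=4: C(7,4)·C(4,1)·C(3,1) = 35·4·3 = 420
h=6: C(7,6)·C(6,2)·C(1,0) = 7·15·1 = 105
Total favorable: 735
Total paths: 4^7 = 16384
P = 735/16384 = 735/16384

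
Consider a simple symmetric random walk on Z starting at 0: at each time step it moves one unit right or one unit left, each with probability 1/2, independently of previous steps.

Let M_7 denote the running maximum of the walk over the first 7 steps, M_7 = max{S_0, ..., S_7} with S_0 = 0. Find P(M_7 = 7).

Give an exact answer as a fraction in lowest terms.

Let M_7 = max(S_0,...,S_7). Use the reflection principle: for j ≥ 1, #{paths with M_7 ≥ j} = #{S_7 ≥ j} + #{S_7 ≥ j+1}.
By reflection, #{M_7 ≥ 7} = #{S_7 ≥ 7} + #{S_7 ≥ 8} = 1 + 0 = 1.
#{M_7 ≥ 8} = #{S_7 ≥ 8} + #{S_7 ≥ 9} = 0 + 0 = 0.
#{M_7 = 7} = 1 - 0 = 1.
P(M_7 = 7) = 1/128 = 1/128

Answer: 1/128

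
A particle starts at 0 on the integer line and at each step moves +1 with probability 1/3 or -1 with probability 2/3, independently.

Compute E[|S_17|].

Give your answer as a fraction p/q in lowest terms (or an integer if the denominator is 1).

Answer: 85632247/14348907

Derivation:
S_17 takes values m ≡ 1 (mod 2) with |m| ≤ 17; P(S_17=m) = C(17,(17+m)/2) · (1/3)^((17+m)/2) · (2/3)^((17-m)/2).
Distribution: P(S=-17)=131072/129140163, P(S=-15)=1114112/129140163, P(S=-13)=4456448/129140163, P(S=-11)=11141120/129140163, P(S=-9)=19496960/129140163, P(S=-7)=25346048/129140163, P(S=-5)=25346048/129140163, P(S=-3)=19914752/129140163, P(S=-1)=12446720/129140163, P(S=1)=6223360/129140163, P(S=3)=2489344/129140163, P(S=5)=792064/129140163, P(S=7)=198016/129140163, P(S=9)=38080/129140163, P(S=11)=5440/129140163, P(S=13)=544/129140163, P(S=15)=34/129140163, P(S=17)=1/129140163
E[|S_17|] = Σ_m |m|·P(S_17=m) = 85632247/14348907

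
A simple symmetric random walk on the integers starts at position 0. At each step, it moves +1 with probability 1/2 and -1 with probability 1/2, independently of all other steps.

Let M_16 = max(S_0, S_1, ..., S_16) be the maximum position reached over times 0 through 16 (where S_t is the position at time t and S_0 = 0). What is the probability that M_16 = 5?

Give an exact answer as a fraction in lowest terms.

Answer: 273/4096

Derivation:
Let M_16 = max(S_0,...,S_16). Use the reflection principle: for j ≥ 1, #{paths with M_16 ≥ j} = #{S_16 ≥ j} + #{S_16 ≥ j+1}.
By reflection, #{M_16 ≥ 5} = #{S_16 ≥ 5} + #{S_16 ≥ 6} = 6885 + 6885 = 13770.
#{M_16 ≥ 6} = #{S_16 ≥ 6} + #{S_16 ≥ 7} = 6885 + 2517 = 9402.
#{M_16 = 5} = 13770 - 9402 = 4368.
P(M_16 = 5) = 4368/65536 = 273/4096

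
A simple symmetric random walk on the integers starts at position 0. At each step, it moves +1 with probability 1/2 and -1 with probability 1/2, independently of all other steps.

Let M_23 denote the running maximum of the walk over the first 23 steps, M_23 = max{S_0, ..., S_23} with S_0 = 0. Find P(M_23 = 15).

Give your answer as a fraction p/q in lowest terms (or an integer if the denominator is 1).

Answer: 8855/8388608

Derivation:
Let M_23 = max(S_0,...,S_23). Use the reflection principle: for j ≥ 1, #{paths with M_23 ≥ j} = #{S_23 ≥ j} + #{S_23 ≥ j+1}.
By reflection, #{M_23 ≥ 15} = #{S_23 ≥ 15} + #{S_23 ≥ 16} = 10903 + 2048 = 12951.
#{M_23 ≥ 16} = #{S_23 ≥ 16} + #{S_23 ≥ 17} = 2048 + 2048 = 4096.
#{M_23 = 15} = 12951 - 4096 = 8855.
P(M_23 = 15) = 8855/8388608 = 8855/8388608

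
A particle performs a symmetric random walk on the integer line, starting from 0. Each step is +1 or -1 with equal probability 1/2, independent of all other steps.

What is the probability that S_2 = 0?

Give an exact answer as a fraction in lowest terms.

Answer: 1/2

Derivation:
To return to 0 after 2 steps: need exactly 1 step of +1 and 1 of -1.
Favorable paths: C(2,1) = 2
Total paths: 2^2 = 4
P = 2/4 = 1/2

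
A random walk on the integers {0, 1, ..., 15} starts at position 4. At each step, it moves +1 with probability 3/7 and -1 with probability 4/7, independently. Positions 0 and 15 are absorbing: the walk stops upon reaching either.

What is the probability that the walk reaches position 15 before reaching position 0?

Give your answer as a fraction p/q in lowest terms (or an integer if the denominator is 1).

Answer: 31000725/1059392917

Derivation:
Biased walk: p = 3/7, q = 4/7, r = q/p = 4/3
Gambler's ruin: P(hit 15 before 0 | start at 4) = (1 - r^a)/(1 - r^N)
r^4 = 256/81; r^15 = 1073741824/14348907
P = (1 - 256/81) / (1 - 1073741824/14348907) = -175/81 / -1059392917/14348907 = 31000725/1059392917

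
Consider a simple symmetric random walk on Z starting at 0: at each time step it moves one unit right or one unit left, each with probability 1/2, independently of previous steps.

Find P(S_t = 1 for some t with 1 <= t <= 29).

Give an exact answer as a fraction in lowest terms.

Answer: 57414019/67108864

Derivation:
Count via complement. Let g(t,s) = #length-t paths at position s with S_1..S_t all ≠ 1.
g(t,s) = g(t-1,s-1) + g(t-1,s+1) for s ≠ 1; g(t,1) = 0.
t=0: g(0,0)=1
t=1: g(1,-1)=1
t=2: g(2,-2)=1 g(2,0)=1
t=3: g(3,-3)=1 g(3,-1)=2
t=4: g(4,-4)=1 g(4,-2)=3 g(4,0)=2
t=5: g(5,-5)=1 g(5,-3)=4 g(5,-1)=5
t=6: g(6,-6)=1 g(6,-4)=5 g(6,-2)=9 g(6,0)=5
t=7: g(7,-7)=1 g(7,-5)=6 g(7,-3)=14 g(7,-1)=14
t=8: g(8,-8)=1 g(8,-6)=7 g(8,-4)=20 g(8,-2)=28 g(8,0)=14
t=9: g(9,-9)=1 g(9,-7)=8 g(9,-5)=27 g(9,-3)=48 g(9,-1)=42
t=10: g(10,-10)=1 g(10,-8)=9 g(10,-6)=35 g(10,-4)=75 g(10,-2)=90 g(10,0)=42
t=11: g(11,-11)=1 g(11,-9)=10 g(11,-7)=44 g(11,-5)=110 g(11,-3)=165 g(11,-1)=132
t=12: g(12,-12)=1 g(12,-10)=11 g(12,-8)=54 g(12,-6)=154 g(12,-4)=275 g(12,-2)=297 g(12,0)=132
t=13: g(13,-13)=1 g(13,-11)=12 g(13,-9)=65 g(13,-7)=208 g(13,-5)=429 g(13,-3)=572 g(13,-1)=429
t=14: g(14,-14)=1 g(14,-12)=13 g(14,-10)=77 g(14,-8)=273 g(14,-6)=637 g(14,-4)=1001 g(14,-2)=1001 g(14,0)=429
t=15: g(15,-15)=1 g(15,-13)=14 g(15,-11)=90 g(15,-9)=350 g(15,-7)=910 g(15,-5)=1638 g(15,-3)=2002 g(15,-1)=1430
t=16: g(16,-16)=1 g(16,-14)=15 g(16,-12)=104 g(16,-10)=440 g(16,-8)=1260 g(16,-6)=2548 g(16,-4)=3640 g(16,-2)=3432 g(16,0)=1430
t=17: g(17,-17)=1 g(17,-15)=16 g(17,-13)=119 g(17,-11)=544 g(17,-9)=1700 g(17,-7)=3808 g(17,-5)=6188 g(17,-3)=7072 g(17,-1)=4862
t=18: g(18,-18)=1 g(18,-16)=17 g(18,-14)=135 g(18,-12)=663 g(18,-10)=2244 g(18,-8)=5508 g(18,-6)=9996 g(18,-4)=13260 g(18,-2)=11934 g(18,0)=4862
t=19: g(19,-19)=1 g(19,-17)=18 g(19,-15)=152 g(19,-13)=798 g(19,-11)=2907 g(19,-9)=7752 g(19,-7)=15504 g(19,-5)=23256 g(19,-3)=25194 g(19,-1)=16796
t=20: g(20,-20)=1 g(20,-18)=19 g(20,-16)=170 g(20,-14)=950 g(20,-12)=3705 g(20,-10)=10659 g(20,-8)=23256 g(20,-6)=38760 g(20,-4)=48450 g(20,-2)=41990 g(20,0)=16796
t=21: g(21,-21)=1 g(21,-19)=20 g(21,-17)=189 g(21,-15)=1120 g(21,-13)=4655 g(21,-11)=14364 g(21,-9)=33915 g(21,-7)=62016 g(21,-5)=87210 g(21,-3)=90440 g(21,-1)=58786
t=22: g(22,-22)=1 g(22,-20)=21 g(22,-18)=209 g(22,-16)=1309 g(22,-14)=5775 g(22,-12)=19019 g(22,-10)=48279 g(22,-8)=95931 g(22,-6)=149226 g(22,-4)=177650 g(22,-2)=149226 g(22,0)=58786
t=23: g(23,-23)=1 g(23,-21)=22 g(23,-19)=230 g(23,-17)=1518 g(23,-15)=7084 g(23,-13)=24794 g(23,-11)=67298 g(23,-9)=144210 g(23,-7)=245157 g(23,-5)=326876 g(23,-3)=326876 g(23,-1)=208012
t=24: g(24,-24)=1 g(24,-22)=23 g(24,-20)=252 g(24,-18)=1748 g(24,-16)=8602 g(24,-14)=31878 g(24,-12)=92092 g(24,-10)=211508 g(24,-8)=389367 g(24,-6)=572033 g(24,-4)=653752 g(24,-2)=534888 g(24,0)=208012
t=25: g(25,-25)=1 g(25,-23)=24 g(25,-21)=275 g(25,-19)=2000 g(25,-17)=10350 g(25,-15)=40480 g(25,-13)=123970 g(25,-11)=303600 g(25,-9)=600875 g(25,-7)=961400 g(25,-5)=1225785 g(25,-3)=1188640 g(25,-1)=742900
t=26: g(26,-26)=1 g(26,-24)=25 g(26,-22)=299 g(26,-20)=2275 g(26,-18)=12350 g(26,-16)=50830 g(26,-14)=164450 g(26,-12)=427570 g(26,-10)=904475 g(26,-8)=1562275 g(26,-6)=2187185 g(26,-4)=2414425 g(26,-2)=1931540 g(26,0)=742900
t=27: g(27,-27)=1 g(27,-25)=26 g(27,-23)=324 g(27,-21)=2574 g(27,-19)=14625 g(27,-17)=63180 g(27,-15)=215280 g(27,-13)=592020 g(27,-11)=1332045 g(27,-9)=2466750 g(27,-7)=3749460 g(27,-5)=4601610 g(27,-3)=4345965 g(27,-1)=2674440
t=28: g(28,-28)=1 g(28,-26)=27 g(28,-24)=350 g(28,-22)=2898 g(28,-20)=17199 g(28,-18)=77805 g(28,-16)=278460 g(28,-14)=807300 g(28,-12)=1924065 g(28,-10)=3798795 g(28,-8)=6216210 g(28,-6)=8351070 g(28,-4)=8947575 g(28,-2)=7020405 g(28,0)=2674440
t=29: g(29,-29)=1 g(29,-27)=28 g(29,-25)=377 g(29,-23)=3248 g(29,-21)=20097 g(29,-19)=95004 g(29,-17)=356265 g(29,-15)=1085760 g(29,-13)=2731365 g(29,-11)=5722860 g(29,-9)=10015005 g(29,-7)=14567280 g(29,-5)=17298645 g(29,-3)=15967980 g(29,-1)=9694845
Paths never hitting 1: Σ_s g(29,s) = 77558760
Paths hitting 1: 2^29 - 77558760 = 459312152
P = 459312152/536870912 = 57414019/67108864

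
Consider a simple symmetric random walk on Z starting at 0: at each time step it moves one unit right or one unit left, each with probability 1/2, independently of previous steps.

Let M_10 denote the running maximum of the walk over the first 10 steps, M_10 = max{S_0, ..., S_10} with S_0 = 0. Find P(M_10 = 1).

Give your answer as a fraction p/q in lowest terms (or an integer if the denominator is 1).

Answer: 105/512

Derivation:
Let M_10 = max(S_0,...,S_10). Use the reflection principle: for j ≥ 1, #{paths with M_10 ≥ j} = #{S_10 ≥ j} + #{S_10 ≥ j+1}.
By reflection, #{M_10 ≥ 1} = #{S_10 ≥ 1} + #{S_10 ≥ 2} = 386 + 386 = 772.
#{M_10 ≥ 2} = #{S_10 ≥ 2} + #{S_10 ≥ 3} = 386 + 176 = 562.
#{M_10 = 1} = 772 - 562 = 210.
P(M_10 = 1) = 210/1024 = 105/512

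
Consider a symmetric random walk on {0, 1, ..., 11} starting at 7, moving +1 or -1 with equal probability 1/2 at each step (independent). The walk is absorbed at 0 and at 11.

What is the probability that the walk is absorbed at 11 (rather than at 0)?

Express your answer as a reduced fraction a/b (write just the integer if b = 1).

Answer: 7/11

Derivation:
Symmetric walk (p = 1/2): the harmonic-function argument gives P(hit 11 before 0 | start at 7) = a/N.
P = 7/11 = 7/11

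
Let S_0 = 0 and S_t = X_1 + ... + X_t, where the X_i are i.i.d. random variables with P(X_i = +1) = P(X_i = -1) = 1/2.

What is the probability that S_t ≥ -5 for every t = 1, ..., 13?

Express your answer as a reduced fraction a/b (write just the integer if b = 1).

Let f(t,s) = #length-t paths at position s with S_1..S_t all ≥ -5.
f(t,s) = f(t-1,s-1) + f(t-1,s+1) for s ≥ -5; f(t,s) = 0 for s < -5.
t=0: f(0,0)=1
t=1: f(1,-1)=1 f(1,1)=1
t=2: f(2,-2)=1 f(2,0)=2 f(2,2)=1
t=3: f(3,-3)=1 f(3,-1)=3 f(3,1)=3 f(3,3)=1
t=4: f(4,-4)=1 f(4,-2)=4 f(4,0)=6 f(4,2)=4 f(4,4)=1
t=5: f(5,-5)=1 f(5,-3)=5 f(5,-1)=10 f(5,1)=10 f(5,3)=5 f(5,5)=1
t=6: f(6,-4)=6 f(6,-2)=15 f(6,0)=20 f(6,2)=15 f(6,4)=6 f(6,6)=1
t=7: f(7,-5)=6 f(7,-3)=21 f(7,-1)=35 f(7,1)=35 f(7,3)=21 f(7,5)=7 f(7,7)=1
t=8: f(8,-4)=27 f(8,-2)=56 f(8,0)=70 f(8,2)=56 f(8,4)=28 f(8,6)=8 f(8,8)=1
t=9: f(9,-5)=27 f(9,-3)=83 f(9,-1)=126 f(9,1)=126 f(9,3)=84 f(9,5)=36 f(9,7)=9 f(9,9)=1
t=10: f(10,-4)=110 f(10,-2)=209 f(10,0)=252 f(10,2)=210 f(10,4)=120 f(10,6)=45 f(10,8)=10 f(10,10)=1
t=11: f(11,-5)=110 f(11,-3)=319 f(11,-1)=461 f(11,1)=462 f(11,3)=330 f(11,5)=165 f(11,7)=55 f(11,9)=11 f(11,11)=1
t=12: f(12,-4)=429 f(12,-2)=780 f(12,0)=923 f(12,2)=792 f(12,4)=495 f(12,6)=220 f(12,8)=66 f(12,10)=12 f(12,12)=1
t=13: f(13,-5)=429 f(13,-3)=1209 f(13,-1)=1703 f(13,1)=1715 f(13,3)=1287 f(13,5)=715 f(13,7)=286 f(13,9)=78 f(13,11)=13 f(13,13)=1
Σ_s f(13,s) = 7436
P = 7436/8192 = 1859/2048

Answer: 1859/2048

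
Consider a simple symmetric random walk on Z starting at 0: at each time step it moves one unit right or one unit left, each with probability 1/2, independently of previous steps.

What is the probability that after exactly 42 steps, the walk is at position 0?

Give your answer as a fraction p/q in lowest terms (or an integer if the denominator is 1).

Answer: 67282234305/549755813888

Derivation:
To return to 0 after 42 steps: need exactly 21 steps of +1 and 21 of -1.
Favorable paths: C(42,21) = 538257874440
Total paths: 2^42 = 4398046511104
P = 538257874440/4398046511104 = 67282234305/549755813888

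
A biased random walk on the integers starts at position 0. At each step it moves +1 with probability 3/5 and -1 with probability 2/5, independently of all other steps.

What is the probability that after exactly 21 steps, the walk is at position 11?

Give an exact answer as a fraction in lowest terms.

To reach position 11 after 21 steps: need 16 steps of +1 and 5 steps of -1.
Number of such sequences: C(21,16) = 20349
Each has probability (3/5)^16 · (2/5)^5 = 1377495072/476837158203125
P = 20349 · 1377495072/476837158203125 = 28030647220128/476837158203125

Answer: 28030647220128/476837158203125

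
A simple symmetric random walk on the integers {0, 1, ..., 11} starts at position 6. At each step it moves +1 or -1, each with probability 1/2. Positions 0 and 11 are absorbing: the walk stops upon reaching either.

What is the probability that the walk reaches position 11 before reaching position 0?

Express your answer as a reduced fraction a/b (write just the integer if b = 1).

Symmetric walk (p = 1/2): the harmonic-function argument gives P(hit 11 before 0 | start at 6) = a/N.
P = 6/11 = 6/11

Answer: 6/11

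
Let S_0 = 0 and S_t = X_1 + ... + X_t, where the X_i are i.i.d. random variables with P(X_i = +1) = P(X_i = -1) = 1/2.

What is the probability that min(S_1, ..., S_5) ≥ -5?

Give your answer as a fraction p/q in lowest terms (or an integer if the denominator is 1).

Answer: 1

Derivation:
Let f(t,s) = #length-t paths at position s with S_1..S_t all ≥ -5.
f(t,s) = f(t-1,s-1) + f(t-1,s+1) for s ≥ -5; f(t,s) = 0 for s < -5.
t=0: f(0,0)=1
t=1: f(1,-1)=1 f(1,1)=1
t=2: f(2,-2)=1 f(2,0)=2 f(2,2)=1
t=3: f(3,-3)=1 f(3,-1)=3 f(3,1)=3 f(3,3)=1
t=4: f(4,-4)=1 f(4,-2)=4 f(4,0)=6 f(4,2)=4 f(4,4)=1
t=5: f(5,-5)=1 f(5,-3)=5 f(5,-1)=10 f(5,1)=10 f(5,3)=5 f(5,5)=1
Σ_s f(5,s) = 32
P = 32/32 = 1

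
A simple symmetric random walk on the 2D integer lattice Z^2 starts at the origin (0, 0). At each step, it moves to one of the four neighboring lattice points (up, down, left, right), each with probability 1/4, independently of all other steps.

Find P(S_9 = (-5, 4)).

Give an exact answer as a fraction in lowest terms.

Let h be the number of horizontal steps (so 9-h are vertical). To end at (-5,4) need (h-5)/2 right-steps and ((9-h)+4)/2 up-steps.
Sum over h with 5 ≤ h ≤ 5, h ≡ 1 (mod 2), 9-h ≡ 0 (mod 2):
h=5: C(9,5)·C(5,0)·C(4,4) = 126·1·1 = 126
Total favorable: 126
Total paths: 4^9 = 262144
P = 126/262144 = 63/131072

Answer: 63/131072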